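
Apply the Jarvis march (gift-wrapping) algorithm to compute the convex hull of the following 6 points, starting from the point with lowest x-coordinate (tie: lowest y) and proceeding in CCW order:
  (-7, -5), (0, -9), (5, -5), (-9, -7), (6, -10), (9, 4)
Hull (CCW) = [(-9, -7), (0, -9), (6, -10), (9, 4), (-7, -5)]

Jarvis march: at each step, from the current hull vertex p, select the next vertex q as the point such that every other point lies strictly to the left of (or on) the directed line p → q. (Equivalently: for every other point r, the cross product (q − p) × (r − p) ≥ 0.)
Starting point (lowest x, tie lowest y): (-9, -7). Wrap until returning to start. Resulting hull: (-9, -7), (0, -9), (6, -10), (9, 4), (-7, -5).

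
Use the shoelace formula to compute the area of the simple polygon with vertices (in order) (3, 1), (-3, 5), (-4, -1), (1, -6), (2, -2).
Area = 42

Shoelace formula: Area = (1/2) |Σ_i (x_i · y_{i+1} − x_{i+1} · y_i)| (indices mod n). Compute each cross term:
  (3)(5) − (-3)(1) = 18
  (-3)(-1) − (-4)(5) = 23
  (-4)(-6) − (1)(-1) = 25
  (1)(-2) − (2)(-6) = 10
  (2)(1) − (3)(-2) = 8
Sum = 84, so (signed) Area = 84/2 = 42, |Area| = 42.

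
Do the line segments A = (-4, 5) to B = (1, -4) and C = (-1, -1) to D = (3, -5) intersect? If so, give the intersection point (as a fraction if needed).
Yes; intersection at (-1/4, -7/4) (t = 3/4 on AB, s = 3/16 on CD)

Parametrize AB as A + t(B − A) = (-4 + 5 t, 5 + -9 t) and CD as C + s(D − C) = (-1 + 4 s, -1 + -4 s). Solve the linear system for (t, s). Determinant = -16 ≠ 0, so a unique intersection of the containing lines exists. Solution: t = 3/4, s = 3/16 — both in [0, 1], so the segments cross. Intersection point: (-1/4, -7/4).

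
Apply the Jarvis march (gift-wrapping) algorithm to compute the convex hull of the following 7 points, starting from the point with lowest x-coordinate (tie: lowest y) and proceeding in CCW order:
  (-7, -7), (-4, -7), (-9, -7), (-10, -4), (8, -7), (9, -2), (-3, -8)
Hull (CCW) = [(-10, -4), (-9, -7), (-3, -8), (8, -7), (9, -2)]

Jarvis march: at each step, from the current hull vertex p, select the next vertex q as the point such that every other point lies strictly to the left of (or on) the directed line p → q. (Equivalently: for every other point r, the cross product (q − p) × (r − p) ≥ 0.)
Starting point (lowest x, tie lowest y): (-10, -4). Wrap until returning to start. Resulting hull: (-10, -4), (-9, -7), (-3, -8), (8, -7), (9, -2).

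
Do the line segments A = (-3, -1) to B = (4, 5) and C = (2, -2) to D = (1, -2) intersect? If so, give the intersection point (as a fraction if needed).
No (intersection of containing lines falls outside at least one segment)

Parametrize and solve: t = -1/6, s = 37/6. At least one of these is outside [0, 1], so the segments do not intersect.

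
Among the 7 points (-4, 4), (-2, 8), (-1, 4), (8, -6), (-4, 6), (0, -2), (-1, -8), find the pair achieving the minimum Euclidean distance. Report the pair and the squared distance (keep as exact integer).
Pair = ((-4, 4), (-4, 6)); squared distance = 4

Compute all C(7, 2) = 21 pairwise squared distances (x_i − x_j)² + (y_i − y_j)². The minimum is 4, attained by the pair ((-4, 4), (-4, 6)).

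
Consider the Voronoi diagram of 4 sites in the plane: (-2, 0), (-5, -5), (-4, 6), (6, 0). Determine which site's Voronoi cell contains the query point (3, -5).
Nearest site = (6, 0)

The Voronoi cell of site s contains exactly those query points closer to s than to any other site. Compute squared distances from q = (3, -5) to each site:
  (6 − 3)² + (0 − -5)² = 34
  (-2 − 3)² + (0 − -5)² = 50
  (-5 − 3)² + (-5 − -5)² = 64
  (-4 − 3)² + (6 − -5)² = 170
Minimum is attained by (6, 0), so q lies in its Voronoi cell.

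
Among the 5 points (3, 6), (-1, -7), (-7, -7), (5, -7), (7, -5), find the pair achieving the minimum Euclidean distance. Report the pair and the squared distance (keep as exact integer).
Pair = ((5, -7), (7, -5)); squared distance = 8

Compute all C(5, 2) = 10 pairwise squared distances (x_i − x_j)² + (y_i − y_j)². The minimum is 8, attained by the pair ((5, -7), (7, -5)).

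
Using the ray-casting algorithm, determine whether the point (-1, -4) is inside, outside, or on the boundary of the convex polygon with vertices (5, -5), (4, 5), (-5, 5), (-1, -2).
The point (-1, -4) lies strictly outside the polygon

Cast a horizontal ray to the right from the query point and count how many polygon edges it crosses (each edge strictly once or zero times, handled with the usual half-open convention). 
Parity of crossings → even ⇒ outside.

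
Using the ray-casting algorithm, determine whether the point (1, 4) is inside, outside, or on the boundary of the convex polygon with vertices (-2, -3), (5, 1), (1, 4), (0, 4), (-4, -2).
The point (1, 4) lies on the polygon boundary

Boundary check: the query satisfies the collinearity and bounding-box conditions for some polygon edge, so it lies exactly on the boundary.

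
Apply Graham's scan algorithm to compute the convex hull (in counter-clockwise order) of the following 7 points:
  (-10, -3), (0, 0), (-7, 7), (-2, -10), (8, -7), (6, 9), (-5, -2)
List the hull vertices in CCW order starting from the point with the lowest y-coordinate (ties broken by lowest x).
Hull (CCW) = [(-2, -10), (8, -7), (6, 9), (-7, 7), (-10, -3)]

Graham scan procedure:
  1. Find the pivot p₀ = point with lowest y (tie → lowest x): (-2, -10).
  2. Sort the remaining points by polar angle around p₀.
  3. Walk through sorted points, maintaining a stack; pop the top while the last three entries make a non-left turn (cross product ≤ 0).
  4. Final stack is the convex hull in CCW order: (-2, -10), (8, -7), (6, 9), (-7, 7), (-10, -3).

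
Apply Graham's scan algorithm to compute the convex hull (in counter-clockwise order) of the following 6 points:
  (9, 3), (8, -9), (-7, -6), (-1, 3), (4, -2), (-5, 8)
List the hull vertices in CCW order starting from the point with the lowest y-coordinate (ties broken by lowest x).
Hull (CCW) = [(8, -9), (9, 3), (-5, 8), (-7, -6)]

Graham scan procedure:
  1. Find the pivot p₀ = point with lowest y (tie → lowest x): (8, -9).
  2. Sort the remaining points by polar angle around p₀.
  3. Walk through sorted points, maintaining a stack; pop the top while the last three entries make a non-left turn (cross product ≤ 0).
  4. Final stack is the convex hull in CCW order: (8, -9), (9, 3), (-5, 8), (-7, -6).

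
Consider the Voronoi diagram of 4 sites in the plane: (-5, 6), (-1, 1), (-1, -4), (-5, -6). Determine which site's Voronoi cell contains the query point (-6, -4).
Nearest site = (-5, -6)

The Voronoi cell of site s contains exactly those query points closer to s than to any other site. Compute squared distances from q = (-6, -4) to each site:
  (-5 − -6)² + (-6 − -4)² = 5
  (-1 − -6)² + (-4 − -4)² = 25
  (-1 − -6)² + (1 − -4)² = 50
  (-5 − -6)² + (6 − -4)² = 101
Minimum is attained by (-5, -6), so q lies in its Voronoi cell.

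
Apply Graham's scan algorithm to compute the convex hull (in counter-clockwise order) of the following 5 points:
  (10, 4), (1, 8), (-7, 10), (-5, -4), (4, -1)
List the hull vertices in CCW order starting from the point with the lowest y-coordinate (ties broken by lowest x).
Hull (CCW) = [(-5, -4), (4, -1), (10, 4), (1, 8), (-7, 10)]

Graham scan procedure:
  1. Find the pivot p₀ = point with lowest y (tie → lowest x): (-5, -4).
  2. Sort the remaining points by polar angle around p₀.
  3. Walk through sorted points, maintaining a stack; pop the top while the last three entries make a non-left turn (cross product ≤ 0).
  4. Final stack is the convex hull in CCW order: (-5, -4), (4, -1), (10, 4), (1, 8), (-7, 10).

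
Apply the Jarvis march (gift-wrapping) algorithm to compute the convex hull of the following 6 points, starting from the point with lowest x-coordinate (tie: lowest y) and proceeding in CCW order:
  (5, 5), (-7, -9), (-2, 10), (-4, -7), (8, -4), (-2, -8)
Hull (CCW) = [(-7, -9), (-2, -8), (8, -4), (5, 5), (-2, 10)]

Jarvis march: at each step, from the current hull vertex p, select the next vertex q as the point such that every other point lies strictly to the left of (or on) the directed line p → q. (Equivalently: for every other point r, the cross product (q − p) × (r − p) ≥ 0.)
Starting point (lowest x, tie lowest y): (-7, -9). Wrap until returning to start. Resulting hull: (-7, -9), (-2, -8), (8, -4), (5, 5), (-2, 10).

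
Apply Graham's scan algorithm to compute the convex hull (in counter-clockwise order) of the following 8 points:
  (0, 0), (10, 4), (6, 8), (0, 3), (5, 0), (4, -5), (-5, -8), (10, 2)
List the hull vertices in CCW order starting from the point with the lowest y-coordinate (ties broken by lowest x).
Hull (CCW) = [(-5, -8), (4, -5), (10, 2), (10, 4), (6, 8), (0, 3)]

Graham scan procedure:
  1. Find the pivot p₀ = point with lowest y (tie → lowest x): (-5, -8).
  2. Sort the remaining points by polar angle around p₀.
  3. Walk through sorted points, maintaining a stack; pop the top while the last three entries make a non-left turn (cross product ≤ 0).
  4. Final stack is the convex hull in CCW order: (-5, -8), (4, -5), (10, 2), (10, 4), (6, 8), (0, 3).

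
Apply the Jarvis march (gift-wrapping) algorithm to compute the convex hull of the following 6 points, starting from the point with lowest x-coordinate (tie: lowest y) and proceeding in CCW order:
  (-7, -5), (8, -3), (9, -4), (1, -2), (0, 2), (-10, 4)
Hull (CCW) = [(-10, 4), (-7, -5), (9, -4), (8, -3), (0, 2)]

Jarvis march: at each step, from the current hull vertex p, select the next vertex q as the point such that every other point lies strictly to the left of (or on) the directed line p → q. (Equivalently: for every other point r, the cross product (q − p) × (r − p) ≥ 0.)
Starting point (lowest x, tie lowest y): (-10, 4). Wrap until returning to start. Resulting hull: (-10, 4), (-7, -5), (9, -4), (8, -3), (0, 2).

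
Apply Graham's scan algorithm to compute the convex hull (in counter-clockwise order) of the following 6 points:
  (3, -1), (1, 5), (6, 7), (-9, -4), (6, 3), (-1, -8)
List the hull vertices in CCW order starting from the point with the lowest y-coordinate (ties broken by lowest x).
Hull (CCW) = [(-1, -8), (6, 3), (6, 7), (1, 5), (-9, -4)]

Graham scan procedure:
  1. Find the pivot p₀ = point with lowest y (tie → lowest x): (-1, -8).
  2. Sort the remaining points by polar angle around p₀.
  3. Walk through sorted points, maintaining a stack; pop the top while the last three entries make a non-left turn (cross product ≤ 0).
  4. Final stack is the convex hull in CCW order: (-1, -8), (6, 3), (6, 7), (1, 5), (-9, -4).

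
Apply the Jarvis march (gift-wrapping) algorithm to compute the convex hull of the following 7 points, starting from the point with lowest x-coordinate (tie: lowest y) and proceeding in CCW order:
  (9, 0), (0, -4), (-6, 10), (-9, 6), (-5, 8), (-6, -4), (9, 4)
Hull (CCW) = [(-9, 6), (-6, -4), (0, -4), (9, 0), (9, 4), (-6, 10)]

Jarvis march: at each step, from the current hull vertex p, select the next vertex q as the point such that every other point lies strictly to the left of (or on) the directed line p → q. (Equivalently: for every other point r, the cross product (q − p) × (r − p) ≥ 0.)
Starting point (lowest x, tie lowest y): (-9, 6). Wrap until returning to start. Resulting hull: (-9, 6), (-6, -4), (0, -4), (9, 0), (9, 4), (-6, 10).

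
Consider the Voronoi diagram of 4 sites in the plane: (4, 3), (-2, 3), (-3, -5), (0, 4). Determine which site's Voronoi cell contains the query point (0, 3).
Nearest site = (0, 4)

The Voronoi cell of site s contains exactly those query points closer to s than to any other site. Compute squared distances from q = (0, 3) to each site:
  (0 − 0)² + (4 − 3)² = 1
  (-2 − 0)² + (3 − 3)² = 4
  (4 − 0)² + (3 − 3)² = 16
  (-3 − 0)² + (-5 − 3)² = 73
Minimum is attained by (0, 4), so q lies in its Voronoi cell.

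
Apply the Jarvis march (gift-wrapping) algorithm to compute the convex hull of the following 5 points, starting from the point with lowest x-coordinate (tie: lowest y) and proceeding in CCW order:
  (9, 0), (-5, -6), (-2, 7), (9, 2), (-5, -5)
Hull (CCW) = [(-5, -6), (9, 0), (9, 2), (-2, 7), (-5, -5)]

Jarvis march: at each step, from the current hull vertex p, select the next vertex q as the point such that every other point lies strictly to the left of (or on) the directed line p → q. (Equivalently: for every other point r, the cross product (q − p) × (r − p) ≥ 0.)
Starting point (lowest x, tie lowest y): (-5, -6). Wrap until returning to start. Resulting hull: (-5, -6), (9, 0), (9, 2), (-2, 7), (-5, -5).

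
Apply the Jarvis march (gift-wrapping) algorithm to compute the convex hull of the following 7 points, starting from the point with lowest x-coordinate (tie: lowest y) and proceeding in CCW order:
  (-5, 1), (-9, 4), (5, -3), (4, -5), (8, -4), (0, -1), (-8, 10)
Hull (CCW) = [(-9, 4), (-5, 1), (4, -5), (8, -4), (-8, 10)]

Jarvis march: at each step, from the current hull vertex p, select the next vertex q as the point such that every other point lies strictly to the left of (or on) the directed line p → q. (Equivalently: for every other point r, the cross product (q − p) × (r − p) ≥ 0.)
Starting point (lowest x, tie lowest y): (-9, 4). Wrap until returning to start. Resulting hull: (-9, 4), (-5, 1), (4, -5), (8, -4), (-8, 10).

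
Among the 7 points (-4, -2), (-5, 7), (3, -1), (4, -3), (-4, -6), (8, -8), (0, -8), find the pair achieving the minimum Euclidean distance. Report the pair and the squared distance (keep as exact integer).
Pair = ((3, -1), (4, -3)); squared distance = 5

Compute all C(7, 2) = 21 pairwise squared distances (x_i − x_j)² + (y_i − y_j)². The minimum is 5, attained by the pair ((3, -1), (4, -3)).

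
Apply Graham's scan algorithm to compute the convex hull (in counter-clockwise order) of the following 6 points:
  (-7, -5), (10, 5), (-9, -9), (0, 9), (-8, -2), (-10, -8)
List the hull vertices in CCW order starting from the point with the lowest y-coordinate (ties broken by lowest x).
Hull (CCW) = [(-9, -9), (10, 5), (0, 9), (-8, -2), (-10, -8)]

Graham scan procedure:
  1. Find the pivot p₀ = point with lowest y (tie → lowest x): (-9, -9).
  2. Sort the remaining points by polar angle around p₀.
  3. Walk through sorted points, maintaining a stack; pop the top while the last three entries make a non-left turn (cross product ≤ 0).
  4. Final stack is the convex hull in CCW order: (-9, -9), (10, 5), (0, 9), (-8, -2), (-10, -8).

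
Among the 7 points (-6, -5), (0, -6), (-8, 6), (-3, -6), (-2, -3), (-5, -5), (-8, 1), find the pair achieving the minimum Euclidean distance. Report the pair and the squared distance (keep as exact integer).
Pair = ((-6, -5), (-5, -5)); squared distance = 1

Compute all C(7, 2) = 21 pairwise squared distances (x_i − x_j)² + (y_i − y_j)². The minimum is 1, attained by the pair ((-6, -5), (-5, -5)).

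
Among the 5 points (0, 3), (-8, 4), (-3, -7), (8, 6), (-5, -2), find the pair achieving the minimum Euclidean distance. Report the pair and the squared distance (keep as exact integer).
Pair = ((-3, -7), (-5, -2)); squared distance = 29

Compute all C(5, 2) = 10 pairwise squared distances (x_i − x_j)² + (y_i − y_j)². The minimum is 29, attained by the pair ((-3, -7), (-5, -2)).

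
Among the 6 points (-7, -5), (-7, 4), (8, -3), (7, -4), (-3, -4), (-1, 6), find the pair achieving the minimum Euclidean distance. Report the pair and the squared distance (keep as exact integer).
Pair = ((8, -3), (7, -4)); squared distance = 2

Compute all C(6, 2) = 15 pairwise squared distances (x_i − x_j)² + (y_i − y_j)². The minimum is 2, attained by the pair ((8, -3), (7, -4)).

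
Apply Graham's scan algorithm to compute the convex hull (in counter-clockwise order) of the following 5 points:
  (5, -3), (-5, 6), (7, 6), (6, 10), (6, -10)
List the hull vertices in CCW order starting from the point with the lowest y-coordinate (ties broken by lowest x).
Hull (CCW) = [(6, -10), (7, 6), (6, 10), (-5, 6)]

Graham scan procedure:
  1. Find the pivot p₀ = point with lowest y (tie → lowest x): (6, -10).
  2. Sort the remaining points by polar angle around p₀.
  3. Walk through sorted points, maintaining a stack; pop the top while the last three entries make a non-left turn (cross product ≤ 0).
  4. Final stack is the convex hull in CCW order: (6, -10), (7, 6), (6, 10), (-5, 6).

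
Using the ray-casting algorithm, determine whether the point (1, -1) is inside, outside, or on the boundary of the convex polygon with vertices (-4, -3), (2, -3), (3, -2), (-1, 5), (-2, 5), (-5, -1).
The point (1, -1) lies strictly inside the polygon

Cast a horizontal ray to the right from the query point and count how many polygon edges it crosses (each edge strictly once or zero times, handled with the usual half-open convention). 
Parity of crossings → odd ⇒ inside.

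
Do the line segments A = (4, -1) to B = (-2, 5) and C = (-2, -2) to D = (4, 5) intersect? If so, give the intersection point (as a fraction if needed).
Yes; intersection at (16/13, 23/13) (t = 6/13 on AB, s = 7/13 on CD)

Parametrize AB as A + t(B − A) = (4 + -6 t, -1 + 6 t) and CD as C + s(D − C) = (-2 + 6 s, -2 + 7 s). Solve the linear system for (t, s). Determinant = 78 ≠ 0, so a unique intersection of the containing lines exists. Solution: t = 6/13, s = 7/13 — both in [0, 1], so the segments cross. Intersection point: (16/13, 23/13).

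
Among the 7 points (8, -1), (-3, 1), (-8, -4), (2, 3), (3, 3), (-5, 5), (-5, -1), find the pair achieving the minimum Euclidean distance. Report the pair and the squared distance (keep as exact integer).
Pair = ((2, 3), (3, 3)); squared distance = 1

Compute all C(7, 2) = 21 pairwise squared distances (x_i − x_j)² + (y_i − y_j)². The minimum is 1, attained by the pair ((2, 3), (3, 3)).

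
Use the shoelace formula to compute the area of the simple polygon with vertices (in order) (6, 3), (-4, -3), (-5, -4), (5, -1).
Area = 41/2

Shoelace formula: Area = (1/2) |Σ_i (x_i · y_{i+1} − x_{i+1} · y_i)| (indices mod n). Compute each cross term:
  (6)(-3) − (-4)(3) = -6
  (-4)(-4) − (-5)(-3) = 1
  (-5)(-1) − (5)(-4) = 25
  (5)(3) − (6)(-1) = 21
Sum = 41, so (signed) Area = 41/2 = 41/2, |Area| = 41/2.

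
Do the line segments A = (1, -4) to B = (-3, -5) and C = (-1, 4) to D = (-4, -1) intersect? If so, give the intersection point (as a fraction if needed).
No (intersection of containing lines falls outside at least one segment)

Parametrize and solve: t = 2, s = 2. At least one of these is outside [0, 1], so the segments do not intersect.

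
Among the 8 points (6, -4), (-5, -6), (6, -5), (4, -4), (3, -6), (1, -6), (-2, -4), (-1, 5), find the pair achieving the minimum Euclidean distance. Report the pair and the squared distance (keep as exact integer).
Pair = ((6, -4), (6, -5)); squared distance = 1

Compute all C(8, 2) = 28 pairwise squared distances (x_i − x_j)² + (y_i − y_j)². The minimum is 1, attained by the pair ((6, -4), (6, -5)).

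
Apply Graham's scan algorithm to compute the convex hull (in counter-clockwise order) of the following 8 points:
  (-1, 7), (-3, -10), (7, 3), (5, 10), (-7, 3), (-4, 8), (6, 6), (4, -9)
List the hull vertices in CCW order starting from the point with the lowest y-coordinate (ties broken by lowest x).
Hull (CCW) = [(-3, -10), (4, -9), (7, 3), (5, 10), (-4, 8), (-7, 3)]

Graham scan procedure:
  1. Find the pivot p₀ = point with lowest y (tie → lowest x): (-3, -10).
  2. Sort the remaining points by polar angle around p₀.
  3. Walk through sorted points, maintaining a stack; pop the top while the last three entries make a non-left turn (cross product ≤ 0).
  4. Final stack is the convex hull in CCW order: (-3, -10), (4, -9), (7, 3), (5, 10), (-4, 8), (-7, 3).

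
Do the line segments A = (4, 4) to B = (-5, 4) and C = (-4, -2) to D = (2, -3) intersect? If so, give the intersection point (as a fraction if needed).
No (intersection of containing lines falls outside at least one segment)

Parametrize and solve: t = 44/9, s = -6. At least one of these is outside [0, 1], so the segments do not intersect.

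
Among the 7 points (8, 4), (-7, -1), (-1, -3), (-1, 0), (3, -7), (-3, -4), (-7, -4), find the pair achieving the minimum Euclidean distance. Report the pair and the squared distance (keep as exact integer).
Pair = ((-1, -3), (-3, -4)); squared distance = 5

Compute all C(7, 2) = 21 pairwise squared distances (x_i − x_j)² + (y_i − y_j)². The minimum is 5, attained by the pair ((-1, -3), (-3, -4)).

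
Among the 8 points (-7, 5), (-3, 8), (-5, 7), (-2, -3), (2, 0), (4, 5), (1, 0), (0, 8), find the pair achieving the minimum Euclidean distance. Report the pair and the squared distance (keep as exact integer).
Pair = ((2, 0), (1, 0)); squared distance = 1

Compute all C(8, 2) = 28 pairwise squared distances (x_i − x_j)² + (y_i − y_j)². The minimum is 1, attained by the pair ((2, 0), (1, 0)).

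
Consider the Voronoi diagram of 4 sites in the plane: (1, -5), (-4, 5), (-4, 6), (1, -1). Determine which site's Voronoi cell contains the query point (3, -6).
Nearest site = (1, -5)

The Voronoi cell of site s contains exactly those query points closer to s than to any other site. Compute squared distances from q = (3, -6) to each site:
  (1 − 3)² + (-5 − -6)² = 5
  (1 − 3)² + (-1 − -6)² = 29
  (-4 − 3)² + (5 − -6)² = 170
  (-4 − 3)² + (6 − -6)² = 193
Minimum is attained by (1, -5), so q lies in its Voronoi cell.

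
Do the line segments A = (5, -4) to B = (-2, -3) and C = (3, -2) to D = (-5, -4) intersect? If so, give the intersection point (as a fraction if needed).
Yes; intersection at (-15/11, -34/11) (t = 10/11 on AB, s = 6/11 on CD)

Parametrize AB as A + t(B − A) = (5 + -7 t, -4 + 1 t) and CD as C + s(D − C) = (3 + -8 s, -2 + -2 s). Solve the linear system for (t, s). Determinant = -22 ≠ 0, so a unique intersection of the containing lines exists. Solution: t = 10/11, s = 6/11 — both in [0, 1], so the segments cross. Intersection point: (-15/11, -34/11).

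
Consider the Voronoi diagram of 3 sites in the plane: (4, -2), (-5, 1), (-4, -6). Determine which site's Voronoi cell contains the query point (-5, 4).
Nearest site = (-5, 1)

The Voronoi cell of site s contains exactly those query points closer to s than to any other site. Compute squared distances from q = (-5, 4) to each site:
  (-5 − -5)² + (1 − 4)² = 9
  (-4 − -5)² + (-6 − 4)² = 101
  (4 − -5)² + (-2 − 4)² = 117
Minimum is attained by (-5, 1), so q lies in its Voronoi cell.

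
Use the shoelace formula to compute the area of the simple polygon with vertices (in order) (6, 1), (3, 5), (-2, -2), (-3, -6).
Area = 35

Shoelace formula: Area = (1/2) |Σ_i (x_i · y_{i+1} − x_{i+1} · y_i)| (indices mod n). Compute each cross term:
  (6)(5) − (3)(1) = 27
  (3)(-2) − (-2)(5) = 4
  (-2)(-6) − (-3)(-2) = 6
  (-3)(1) − (6)(-6) = 33
Sum = 70, so (signed) Area = 70/2 = 35, |Area| = 35.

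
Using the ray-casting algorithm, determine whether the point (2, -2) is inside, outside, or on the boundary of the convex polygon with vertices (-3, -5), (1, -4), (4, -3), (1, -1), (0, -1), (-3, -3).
The point (2, -2) lies strictly inside the polygon

Cast a horizontal ray to the right from the query point and count how many polygon edges it crosses (each edge strictly once or zero times, handled with the usual half-open convention). 
Parity of crossings → odd ⇒ inside.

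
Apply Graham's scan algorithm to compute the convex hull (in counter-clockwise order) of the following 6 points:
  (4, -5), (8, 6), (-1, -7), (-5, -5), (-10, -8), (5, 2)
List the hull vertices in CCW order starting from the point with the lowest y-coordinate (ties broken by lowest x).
Hull (CCW) = [(-10, -8), (-1, -7), (4, -5), (8, 6)]

Graham scan procedure:
  1. Find the pivot p₀ = point with lowest y (tie → lowest x): (-10, -8).
  2. Sort the remaining points by polar angle around p₀.
  3. Walk through sorted points, maintaining a stack; pop the top while the last three entries make a non-left turn (cross product ≤ 0).
  4. Final stack is the convex hull in CCW order: (-10, -8), (-1, -7), (4, -5), (8, 6).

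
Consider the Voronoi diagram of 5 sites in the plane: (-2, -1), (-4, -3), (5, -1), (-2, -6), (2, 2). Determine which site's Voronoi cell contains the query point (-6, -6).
Nearest site = (-4, -3)

The Voronoi cell of site s contains exactly those query points closer to s than to any other site. Compute squared distances from q = (-6, -6) to each site:
  (-4 − -6)² + (-3 − -6)² = 13
  (-2 − -6)² + (-6 − -6)² = 16
  (-2 − -6)² + (-1 − -6)² = 41
  (2 − -6)² + (2 − -6)² = 128
  (5 − -6)² + (-1 − -6)² = 146
Minimum is attained by (-4, -3), so q lies in its Voronoi cell.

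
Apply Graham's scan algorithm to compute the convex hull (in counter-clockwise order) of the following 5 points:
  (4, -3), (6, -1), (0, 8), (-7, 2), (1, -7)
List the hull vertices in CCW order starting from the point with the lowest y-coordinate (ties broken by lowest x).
Hull (CCW) = [(1, -7), (6, -1), (0, 8), (-7, 2)]

Graham scan procedure:
  1. Find the pivot p₀ = point with lowest y (tie → lowest x): (1, -7).
  2. Sort the remaining points by polar angle around p₀.
  3. Walk through sorted points, maintaining a stack; pop the top while the last three entries make a non-left turn (cross product ≤ 0).
  4. Final stack is the convex hull in CCW order: (1, -7), (6, -1), (0, 8), (-7, 2).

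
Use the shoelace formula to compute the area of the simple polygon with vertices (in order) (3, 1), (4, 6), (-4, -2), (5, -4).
Area = 73/2

Shoelace formula: Area = (1/2) |Σ_i (x_i · y_{i+1} − x_{i+1} · y_i)| (indices mod n). Compute each cross term:
  (3)(6) − (4)(1) = 14
  (4)(-2) − (-4)(6) = 16
  (-4)(-4) − (5)(-2) = 26
  (5)(1) − (3)(-4) = 17
Sum = 73, so (signed) Area = 73/2 = 73/2, |Area| = 73/2.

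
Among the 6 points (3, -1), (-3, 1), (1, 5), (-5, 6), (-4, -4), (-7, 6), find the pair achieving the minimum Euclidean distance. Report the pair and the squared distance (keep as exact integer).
Pair = ((-5, 6), (-7, 6)); squared distance = 4

Compute all C(6, 2) = 15 pairwise squared distances (x_i − x_j)² + (y_i − y_j)². The minimum is 4, attained by the pair ((-5, 6), (-7, 6)).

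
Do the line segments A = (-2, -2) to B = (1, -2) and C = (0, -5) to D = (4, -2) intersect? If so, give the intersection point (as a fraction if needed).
No (intersection of containing lines falls outside at least one segment)

Parametrize and solve: t = 2, s = 1. At least one of these is outside [0, 1], so the segments do not intersect.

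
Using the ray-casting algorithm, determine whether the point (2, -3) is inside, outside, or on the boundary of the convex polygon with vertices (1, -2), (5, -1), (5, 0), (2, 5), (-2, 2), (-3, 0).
The point (2, -3) lies strictly outside the polygon

Cast a horizontal ray to the right from the query point and count how many polygon edges it crosses (each edge strictly once or zero times, handled with the usual half-open convention). 
Parity of crossings → even ⇒ outside.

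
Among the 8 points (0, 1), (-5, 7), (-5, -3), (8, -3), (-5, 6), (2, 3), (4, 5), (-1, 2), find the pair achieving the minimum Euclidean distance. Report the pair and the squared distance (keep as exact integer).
Pair = ((-5, 7), (-5, 6)); squared distance = 1

Compute all C(8, 2) = 28 pairwise squared distances (x_i − x_j)² + (y_i − y_j)². The minimum is 1, attained by the pair ((-5, 7), (-5, 6)).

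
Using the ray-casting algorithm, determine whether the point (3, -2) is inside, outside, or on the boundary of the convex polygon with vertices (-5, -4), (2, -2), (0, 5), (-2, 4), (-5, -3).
The point (3, -2) lies strictly outside the polygon

Cast a horizontal ray to the right from the query point and count how many polygon edges it crosses (each edge strictly once or zero times, handled with the usual half-open convention). 
Parity of crossings → even ⇒ outside.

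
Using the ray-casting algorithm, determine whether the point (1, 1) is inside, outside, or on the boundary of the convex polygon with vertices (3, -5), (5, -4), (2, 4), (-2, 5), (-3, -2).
The point (1, 1) lies strictly inside the polygon

Cast a horizontal ray to the right from the query point and count how many polygon edges it crosses (each edge strictly once or zero times, handled with the usual half-open convention). 
Parity of crossings → odd ⇒ inside.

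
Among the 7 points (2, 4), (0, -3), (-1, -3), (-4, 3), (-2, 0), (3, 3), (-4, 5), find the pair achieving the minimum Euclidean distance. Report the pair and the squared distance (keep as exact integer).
Pair = ((0, -3), (-1, -3)); squared distance = 1

Compute all C(7, 2) = 21 pairwise squared distances (x_i − x_j)² + (y_i − y_j)². The minimum is 1, attained by the pair ((0, -3), (-1, -3)).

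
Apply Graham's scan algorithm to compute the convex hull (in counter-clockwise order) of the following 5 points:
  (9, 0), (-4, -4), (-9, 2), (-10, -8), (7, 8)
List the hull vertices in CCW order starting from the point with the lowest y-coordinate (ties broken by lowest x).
Hull (CCW) = [(-10, -8), (9, 0), (7, 8), (-9, 2)]

Graham scan procedure:
  1. Find the pivot p₀ = point with lowest y (tie → lowest x): (-10, -8).
  2. Sort the remaining points by polar angle around p₀.
  3. Walk through sorted points, maintaining a stack; pop the top while the last three entries make a non-left turn (cross product ≤ 0).
  4. Final stack is the convex hull in CCW order: (-10, -8), (9, 0), (7, 8), (-9, 2).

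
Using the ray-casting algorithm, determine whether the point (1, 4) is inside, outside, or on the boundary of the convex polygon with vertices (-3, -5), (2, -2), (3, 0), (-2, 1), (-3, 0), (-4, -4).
The point (1, 4) lies strictly outside the polygon

Cast a horizontal ray to the right from the query point and count how many polygon edges it crosses (each edge strictly once or zero times, handled with the usual half-open convention). 
Parity of crossings → even ⇒ outside.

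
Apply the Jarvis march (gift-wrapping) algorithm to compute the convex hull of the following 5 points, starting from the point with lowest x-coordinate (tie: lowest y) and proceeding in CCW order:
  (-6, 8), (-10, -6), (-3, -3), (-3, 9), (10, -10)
Hull (CCW) = [(-10, -6), (10, -10), (-3, 9), (-6, 8)]

Jarvis march: at each step, from the current hull vertex p, select the next vertex q as the point such that every other point lies strictly to the left of (or on) the directed line p → q. (Equivalently: for every other point r, the cross product (q − p) × (r − p) ≥ 0.)
Starting point (lowest x, tie lowest y): (-10, -6). Wrap until returning to start. Resulting hull: (-10, -6), (10, -10), (-3, 9), (-6, 8).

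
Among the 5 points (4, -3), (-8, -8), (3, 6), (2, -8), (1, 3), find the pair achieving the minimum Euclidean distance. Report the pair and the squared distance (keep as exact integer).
Pair = ((3, 6), (1, 3)); squared distance = 13

Compute all C(5, 2) = 10 pairwise squared distances (x_i − x_j)² + (y_i − y_j)². The minimum is 13, attained by the pair ((3, 6), (1, 3)).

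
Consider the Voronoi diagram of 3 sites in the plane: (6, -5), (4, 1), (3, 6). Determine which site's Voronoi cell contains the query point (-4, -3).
Nearest site = (4, 1)

The Voronoi cell of site s contains exactly those query points closer to s than to any other site. Compute squared distances from q = (-4, -3) to each site:
  (4 − -4)² + (1 − -3)² = 80
  (6 − -4)² + (-5 − -3)² = 104
  (3 − -4)² + (6 − -3)² = 130
Minimum is attained by (4, 1), so q lies in its Voronoi cell.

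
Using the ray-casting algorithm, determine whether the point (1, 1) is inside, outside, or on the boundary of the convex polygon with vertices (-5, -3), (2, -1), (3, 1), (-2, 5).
The point (1, 1) lies strictly inside the polygon

Cast a horizontal ray to the right from the query point and count how many polygon edges it crosses (each edge strictly once or zero times, handled with the usual half-open convention). 
Parity of crossings → odd ⇒ inside.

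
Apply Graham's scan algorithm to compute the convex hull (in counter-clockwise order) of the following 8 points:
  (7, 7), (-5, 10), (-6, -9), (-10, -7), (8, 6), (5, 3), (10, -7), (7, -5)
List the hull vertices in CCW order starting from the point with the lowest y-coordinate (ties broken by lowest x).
Hull (CCW) = [(-6, -9), (10, -7), (8, 6), (7, 7), (-5, 10), (-10, -7)]

Graham scan procedure:
  1. Find the pivot p₀ = point with lowest y (tie → lowest x): (-6, -9).
  2. Sort the remaining points by polar angle around p₀.
  3. Walk through sorted points, maintaining a stack; pop the top while the last three entries make a non-left turn (cross product ≤ 0).
  4. Final stack is the convex hull in CCW order: (-6, -9), (10, -7), (8, 6), (7, 7), (-5, 10), (-10, -7).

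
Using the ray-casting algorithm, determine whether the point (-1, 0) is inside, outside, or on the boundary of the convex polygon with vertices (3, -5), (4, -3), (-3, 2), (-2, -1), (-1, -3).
The point (-1, 0) lies strictly inside the polygon

Cast a horizontal ray to the right from the query point and count how many polygon edges it crosses (each edge strictly once or zero times, handled with the usual half-open convention). 
Parity of crossings → odd ⇒ inside.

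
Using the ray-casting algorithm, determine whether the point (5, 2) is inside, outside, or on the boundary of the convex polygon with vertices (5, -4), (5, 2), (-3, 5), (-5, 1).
The point (5, 2) lies on the polygon boundary

Boundary check: the query satisfies the collinearity and bounding-box conditions for some polygon edge, so it lies exactly on the boundary.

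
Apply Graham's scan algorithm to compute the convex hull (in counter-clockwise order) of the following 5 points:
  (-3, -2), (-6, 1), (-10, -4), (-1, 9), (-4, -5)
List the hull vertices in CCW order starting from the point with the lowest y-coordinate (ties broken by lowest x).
Hull (CCW) = [(-4, -5), (-3, -2), (-1, 9), (-10, -4)]

Graham scan procedure:
  1. Find the pivot p₀ = point with lowest y (tie → lowest x): (-4, -5).
  2. Sort the remaining points by polar angle around p₀.
  3. Walk through sorted points, maintaining a stack; pop the top while the last three entries make a non-left turn (cross product ≤ 0).
  4. Final stack is the convex hull in CCW order: (-4, -5), (-3, -2), (-1, 9), (-10, -4).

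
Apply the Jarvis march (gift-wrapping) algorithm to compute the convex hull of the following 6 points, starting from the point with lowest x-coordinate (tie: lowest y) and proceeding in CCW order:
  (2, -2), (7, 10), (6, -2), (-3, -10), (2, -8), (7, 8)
Hull (CCW) = [(-3, -10), (2, -8), (6, -2), (7, 8), (7, 10)]

Jarvis march: at each step, from the current hull vertex p, select the next vertex q as the point such that every other point lies strictly to the left of (or on) the directed line p → q. (Equivalently: for every other point r, the cross product (q − p) × (r − p) ≥ 0.)
Starting point (lowest x, tie lowest y): (-3, -10). Wrap until returning to start. Resulting hull: (-3, -10), (2, -8), (6, -2), (7, 8), (7, 10).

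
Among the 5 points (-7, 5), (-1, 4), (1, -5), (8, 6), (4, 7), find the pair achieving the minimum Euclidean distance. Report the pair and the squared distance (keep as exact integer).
Pair = ((8, 6), (4, 7)); squared distance = 17

Compute all C(5, 2) = 10 pairwise squared distances (x_i − x_j)² + (y_i − y_j)². The minimum is 17, attained by the pair ((8, 6), (4, 7)).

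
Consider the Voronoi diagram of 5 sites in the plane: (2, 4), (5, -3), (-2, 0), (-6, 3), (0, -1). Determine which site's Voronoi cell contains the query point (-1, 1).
Nearest site = (-2, 0)

The Voronoi cell of site s contains exactly those query points closer to s than to any other site. Compute squared distances from q = (-1, 1) to each site:
  (-2 − -1)² + (0 − 1)² = 2
  (0 − -1)² + (-1 − 1)² = 5
  (2 − -1)² + (4 − 1)² = 18
  (-6 − -1)² + (3 − 1)² = 29
  (5 − -1)² + (-3 − 1)² = 52
Minimum is attained by (-2, 0), so q lies in its Voronoi cell.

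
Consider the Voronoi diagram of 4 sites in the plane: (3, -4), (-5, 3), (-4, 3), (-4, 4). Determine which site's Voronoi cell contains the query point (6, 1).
Nearest site = (3, -4)

The Voronoi cell of site s contains exactly those query points closer to s than to any other site. Compute squared distances from q = (6, 1) to each site:
  (3 − 6)² + (-4 − 1)² = 34
  (-4 − 6)² + (3 − 1)² = 104
  (-4 − 6)² + (4 − 1)² = 109
  (-5 − 6)² + (3 − 1)² = 125
Minimum is attained by (3, -4), so q lies in its Voronoi cell.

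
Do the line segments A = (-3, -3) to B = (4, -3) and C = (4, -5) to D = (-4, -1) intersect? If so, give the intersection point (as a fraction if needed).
Yes; intersection at (0, -3) (t = 3/7 on AB, s = 1/2 on CD)

Parametrize AB as A + t(B − A) = (-3 + 7 t, -3 + 0 t) and CD as C + s(D − C) = (4 + -8 s, -5 + 4 s). Solve the linear system for (t, s). Determinant = -28 ≠ 0, so a unique intersection of the containing lines exists. Solution: t = 3/7, s = 1/2 — both in [0, 1], so the segments cross. Intersection point: (0, -3).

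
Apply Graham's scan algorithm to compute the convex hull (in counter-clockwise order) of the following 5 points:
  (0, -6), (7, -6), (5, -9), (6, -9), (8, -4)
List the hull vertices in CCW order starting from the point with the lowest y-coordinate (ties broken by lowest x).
Hull (CCW) = [(5, -9), (6, -9), (8, -4), (0, -6)]

Graham scan procedure:
  1. Find the pivot p₀ = point with lowest y (tie → lowest x): (5, -9).
  2. Sort the remaining points by polar angle around p₀.
  3. Walk through sorted points, maintaining a stack; pop the top while the last three entries make a non-left turn (cross product ≤ 0).
  4. Final stack is the convex hull in CCW order: (5, -9), (6, -9), (8, -4), (0, -6).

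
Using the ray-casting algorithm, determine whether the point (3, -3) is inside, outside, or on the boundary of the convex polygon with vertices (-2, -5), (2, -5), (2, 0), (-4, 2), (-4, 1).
The point (3, -3) lies strictly outside the polygon

Cast a horizontal ray to the right from the query point and count how many polygon edges it crosses (each edge strictly once or zero times, handled with the usual half-open convention). 
Parity of crossings → even ⇒ outside.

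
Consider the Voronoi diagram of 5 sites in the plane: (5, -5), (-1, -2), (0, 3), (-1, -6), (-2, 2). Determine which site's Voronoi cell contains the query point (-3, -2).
Nearest site = (-1, -2)

The Voronoi cell of site s contains exactly those query points closer to s than to any other site. Compute squared distances from q = (-3, -2) to each site:
  (-1 − -3)² + (-2 − -2)² = 4
  (-2 − -3)² + (2 − -2)² = 17
  (-1 − -3)² + (-6 − -2)² = 20
  (0 − -3)² + (3 − -2)² = 34
  (5 − -3)² + (-5 − -2)² = 73
Minimum is attained by (-1, -2), so q lies in its Voronoi cell.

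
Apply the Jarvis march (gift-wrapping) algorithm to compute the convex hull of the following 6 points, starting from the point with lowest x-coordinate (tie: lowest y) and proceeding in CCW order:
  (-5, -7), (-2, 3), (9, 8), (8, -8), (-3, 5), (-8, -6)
Hull (CCW) = [(-8, -6), (-5, -7), (8, -8), (9, 8), (-3, 5)]

Jarvis march: at each step, from the current hull vertex p, select the next vertex q as the point such that every other point lies strictly to the left of (or on) the directed line p → q. (Equivalently: for every other point r, the cross product (q − p) × (r − p) ≥ 0.)
Starting point (lowest x, tie lowest y): (-8, -6). Wrap until returning to start. Resulting hull: (-8, -6), (-5, -7), (8, -8), (9, 8), (-3, 5).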